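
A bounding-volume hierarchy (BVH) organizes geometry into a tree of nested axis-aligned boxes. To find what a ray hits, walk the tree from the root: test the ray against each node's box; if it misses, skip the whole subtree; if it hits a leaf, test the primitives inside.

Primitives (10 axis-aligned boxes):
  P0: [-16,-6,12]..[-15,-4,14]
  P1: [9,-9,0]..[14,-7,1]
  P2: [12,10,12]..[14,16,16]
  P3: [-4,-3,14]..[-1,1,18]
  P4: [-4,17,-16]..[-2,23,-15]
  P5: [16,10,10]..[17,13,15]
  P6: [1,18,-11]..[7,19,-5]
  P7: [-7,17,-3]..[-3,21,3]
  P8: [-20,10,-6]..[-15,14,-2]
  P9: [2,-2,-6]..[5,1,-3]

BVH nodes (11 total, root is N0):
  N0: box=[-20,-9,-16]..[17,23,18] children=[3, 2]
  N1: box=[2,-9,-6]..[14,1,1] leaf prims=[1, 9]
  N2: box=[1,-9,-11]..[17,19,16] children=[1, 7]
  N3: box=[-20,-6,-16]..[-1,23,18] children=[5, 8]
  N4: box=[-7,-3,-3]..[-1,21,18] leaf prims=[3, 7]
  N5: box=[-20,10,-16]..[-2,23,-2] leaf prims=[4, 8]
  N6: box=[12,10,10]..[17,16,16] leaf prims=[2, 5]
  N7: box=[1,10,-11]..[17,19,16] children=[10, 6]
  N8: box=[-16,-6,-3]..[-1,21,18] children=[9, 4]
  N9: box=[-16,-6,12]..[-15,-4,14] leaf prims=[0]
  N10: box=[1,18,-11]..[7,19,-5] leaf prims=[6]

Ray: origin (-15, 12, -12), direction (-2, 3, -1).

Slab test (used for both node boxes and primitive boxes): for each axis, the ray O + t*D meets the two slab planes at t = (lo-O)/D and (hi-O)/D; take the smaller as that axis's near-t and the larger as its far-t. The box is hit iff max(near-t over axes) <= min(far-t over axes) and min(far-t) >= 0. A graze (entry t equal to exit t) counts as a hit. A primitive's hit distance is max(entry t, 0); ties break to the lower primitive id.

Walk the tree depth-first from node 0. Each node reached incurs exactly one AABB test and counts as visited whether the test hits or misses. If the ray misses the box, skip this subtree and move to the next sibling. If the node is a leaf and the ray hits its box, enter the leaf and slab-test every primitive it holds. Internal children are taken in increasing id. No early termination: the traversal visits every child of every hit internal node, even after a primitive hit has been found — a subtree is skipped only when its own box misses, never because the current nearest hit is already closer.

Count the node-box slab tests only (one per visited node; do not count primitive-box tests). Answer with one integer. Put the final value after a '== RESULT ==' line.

Walk:
N0 x:[-16,5/2] y:[-7,11/3] z:[-30,4] -> hit [-7,5/2], descend [2, 3]
  N2 x:[-16,-8] y:[-7,7/3] z:[-28,-1] -> miss, prune
  N3 x:[-7,5/2] y:[-6,11/3] z:[-30,4] -> hit [-6,5/2], descend [5, 8]
    N5 x:[-13/2,5/2] y:[-2/3,11/3] z:[-10,4] -> hit [-2/3,5/2] leaf, test {P4(miss), P8(miss)}
    N8 x:[-7,1/2] y:[-6,3] z:[-30,-9] -> miss, prune

order=[0, 2, 3, 5, 8]  |boxes|=5  |leaves|=1  hit=miss

== RESULT ==
5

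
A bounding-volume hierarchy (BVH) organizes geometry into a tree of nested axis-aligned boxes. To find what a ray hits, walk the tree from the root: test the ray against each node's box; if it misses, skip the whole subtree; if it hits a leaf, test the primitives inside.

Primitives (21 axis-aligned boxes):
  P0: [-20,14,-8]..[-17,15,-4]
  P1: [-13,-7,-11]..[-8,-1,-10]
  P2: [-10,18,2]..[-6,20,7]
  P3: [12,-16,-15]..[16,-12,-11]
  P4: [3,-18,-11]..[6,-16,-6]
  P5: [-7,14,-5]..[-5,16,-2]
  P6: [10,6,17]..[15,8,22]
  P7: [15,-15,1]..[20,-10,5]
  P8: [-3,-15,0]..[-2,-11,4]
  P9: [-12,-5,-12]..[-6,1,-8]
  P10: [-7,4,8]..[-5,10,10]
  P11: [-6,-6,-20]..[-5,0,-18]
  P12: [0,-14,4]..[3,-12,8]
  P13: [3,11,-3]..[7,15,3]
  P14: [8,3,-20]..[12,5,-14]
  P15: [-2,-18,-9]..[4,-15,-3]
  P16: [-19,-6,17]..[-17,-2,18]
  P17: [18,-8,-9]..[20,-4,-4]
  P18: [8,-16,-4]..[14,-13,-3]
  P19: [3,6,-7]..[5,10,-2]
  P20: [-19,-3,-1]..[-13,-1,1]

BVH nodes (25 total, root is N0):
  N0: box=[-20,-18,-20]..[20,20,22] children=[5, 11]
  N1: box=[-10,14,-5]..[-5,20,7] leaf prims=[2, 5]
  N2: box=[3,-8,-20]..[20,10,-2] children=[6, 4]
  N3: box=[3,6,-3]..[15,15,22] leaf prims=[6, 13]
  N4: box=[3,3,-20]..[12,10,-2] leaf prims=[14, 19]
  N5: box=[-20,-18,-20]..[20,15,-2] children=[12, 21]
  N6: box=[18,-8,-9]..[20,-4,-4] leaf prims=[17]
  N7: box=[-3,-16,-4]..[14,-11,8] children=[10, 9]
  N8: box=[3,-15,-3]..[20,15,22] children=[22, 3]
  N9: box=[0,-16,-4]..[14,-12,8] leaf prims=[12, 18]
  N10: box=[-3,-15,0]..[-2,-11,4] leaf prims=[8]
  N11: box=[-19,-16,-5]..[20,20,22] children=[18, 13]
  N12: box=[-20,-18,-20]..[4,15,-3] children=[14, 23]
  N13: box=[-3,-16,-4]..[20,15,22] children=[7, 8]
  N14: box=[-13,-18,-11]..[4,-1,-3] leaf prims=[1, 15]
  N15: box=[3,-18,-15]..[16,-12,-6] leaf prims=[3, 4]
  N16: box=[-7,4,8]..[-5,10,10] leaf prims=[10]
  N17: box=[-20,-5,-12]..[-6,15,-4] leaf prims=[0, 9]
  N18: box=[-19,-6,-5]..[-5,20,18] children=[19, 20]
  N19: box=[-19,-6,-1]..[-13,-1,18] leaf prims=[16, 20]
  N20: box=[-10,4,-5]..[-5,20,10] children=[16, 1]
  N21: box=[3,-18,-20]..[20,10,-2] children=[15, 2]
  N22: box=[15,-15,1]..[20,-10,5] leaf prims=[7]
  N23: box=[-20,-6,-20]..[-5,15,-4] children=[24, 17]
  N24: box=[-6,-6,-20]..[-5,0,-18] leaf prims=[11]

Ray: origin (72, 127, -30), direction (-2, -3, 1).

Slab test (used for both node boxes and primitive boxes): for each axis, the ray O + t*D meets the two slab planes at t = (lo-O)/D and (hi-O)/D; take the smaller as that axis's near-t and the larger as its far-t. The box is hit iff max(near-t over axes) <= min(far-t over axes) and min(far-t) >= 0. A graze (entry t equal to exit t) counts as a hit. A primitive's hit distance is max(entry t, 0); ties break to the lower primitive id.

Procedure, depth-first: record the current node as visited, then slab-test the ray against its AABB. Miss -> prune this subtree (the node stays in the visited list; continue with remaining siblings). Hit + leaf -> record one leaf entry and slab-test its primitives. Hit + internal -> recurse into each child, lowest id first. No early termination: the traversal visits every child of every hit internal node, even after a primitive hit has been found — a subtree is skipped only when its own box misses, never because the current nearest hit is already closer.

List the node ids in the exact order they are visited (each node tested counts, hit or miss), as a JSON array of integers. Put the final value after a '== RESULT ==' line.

Traverse from the root:
N0 x:[26,46] y:[107/3,145/3] z:[10,52] -> hit [107/3,46], descend [5, 11]
  N5 x:[26,46] y:[112/3,145/3] z:[10,28] -> miss, prune
  N11 x:[26,91/2] y:[107/3,143/3] z:[25,52] -> hit [107/3,91/2], descend [13, 18]
    N13 x:[26,75/2] y:[112/3,143/3] z:[26,52] -> hit [112/3,75/2], descend [7, 8]
      N7 x:[29,75/2] y:[46,143/3] z:[26,38] -> miss, prune
      N8 x:[26,69/2] y:[112/3,142/3] z:[27,52] -> miss, prune
    N18 x:[77/2,91/2] y:[107/3,133/3] z:[25,48] -> hit [77/2,133/3], descend [19, 20]
      N19 x:[85/2,91/2] y:[128/3,133/3] z:[29,48] -> hit [128/3,133/3] leaf, test {P16(miss), P20(miss)}
      N20 x:[77/2,41] y:[107/3,41] z:[25,40] -> hit [77/2,40], descend [1, 16]
        N1 x:[77/2,41] y:[107/3,113/3] z:[25,37] -> miss, prune
        N16 x:[77/2,79/2] y:[39,41] z:[38,40] -> hit [39,79/2] leaf, test {P10@t=39}

11 AABB tests over nodes [0, 5, 11, 13, 7, 8, 18, 19, 20, 1, 16]; 2 leaves entered; closest P10.

== RESULT ==
[0, 5, 11, 13, 7, 8, 18, 19, 20, 1, 16]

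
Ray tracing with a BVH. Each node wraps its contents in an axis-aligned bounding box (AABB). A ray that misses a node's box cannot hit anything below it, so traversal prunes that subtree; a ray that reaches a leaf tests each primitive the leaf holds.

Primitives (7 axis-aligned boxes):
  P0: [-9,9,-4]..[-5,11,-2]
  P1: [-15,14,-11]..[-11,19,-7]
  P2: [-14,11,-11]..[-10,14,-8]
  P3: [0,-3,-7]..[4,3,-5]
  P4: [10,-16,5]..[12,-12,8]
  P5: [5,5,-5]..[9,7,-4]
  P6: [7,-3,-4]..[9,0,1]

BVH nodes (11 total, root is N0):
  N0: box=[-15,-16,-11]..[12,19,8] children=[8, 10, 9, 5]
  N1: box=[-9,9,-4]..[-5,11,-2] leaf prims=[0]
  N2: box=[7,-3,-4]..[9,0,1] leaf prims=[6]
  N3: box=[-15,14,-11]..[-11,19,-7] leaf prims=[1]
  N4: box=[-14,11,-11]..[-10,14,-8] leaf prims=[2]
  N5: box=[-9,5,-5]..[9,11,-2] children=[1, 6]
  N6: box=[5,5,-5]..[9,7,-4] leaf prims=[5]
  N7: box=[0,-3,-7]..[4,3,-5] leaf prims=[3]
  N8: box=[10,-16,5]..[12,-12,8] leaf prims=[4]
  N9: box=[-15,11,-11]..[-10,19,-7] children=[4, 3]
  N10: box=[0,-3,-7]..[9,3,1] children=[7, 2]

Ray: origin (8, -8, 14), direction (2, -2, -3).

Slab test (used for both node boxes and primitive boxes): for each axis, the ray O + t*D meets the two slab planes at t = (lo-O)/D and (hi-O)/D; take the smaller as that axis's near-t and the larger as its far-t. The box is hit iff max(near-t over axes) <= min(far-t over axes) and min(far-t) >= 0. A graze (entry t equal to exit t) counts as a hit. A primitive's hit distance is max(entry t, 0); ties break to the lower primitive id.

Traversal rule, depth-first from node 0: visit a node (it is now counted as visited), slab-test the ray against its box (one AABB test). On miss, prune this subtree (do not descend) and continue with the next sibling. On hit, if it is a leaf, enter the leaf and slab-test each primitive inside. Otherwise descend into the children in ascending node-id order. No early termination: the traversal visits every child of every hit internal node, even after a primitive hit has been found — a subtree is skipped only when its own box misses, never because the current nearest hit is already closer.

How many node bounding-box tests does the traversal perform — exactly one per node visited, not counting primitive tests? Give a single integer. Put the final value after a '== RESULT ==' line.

Walk:
N0 x:[-23/2,2] y:[-27/2,4] z:[2,25/3] -> hit [2,2], descend [5, 8, 9, 10]
  N5 x:[-17/2,1/2] y:[-19/2,-13/2] z:[16/3,19/3] -> miss, prune
  N8 x:[1,2] y:[2,4] z:[2,3] -> hit [2,2] leaf, test {P4@t=2}
  N9 x:[-23/2,-9] y:[-27/2,-19/2] z:[7,25/3] -> miss, prune
  N10 x:[-4,1/2] y:[-11/2,-5/2] z:[13/3,7] -> miss, prune

5 AABB tests over nodes [0, 5, 8, 9, 10]; 1 leaf entered; closest P4.

== RESULT ==
5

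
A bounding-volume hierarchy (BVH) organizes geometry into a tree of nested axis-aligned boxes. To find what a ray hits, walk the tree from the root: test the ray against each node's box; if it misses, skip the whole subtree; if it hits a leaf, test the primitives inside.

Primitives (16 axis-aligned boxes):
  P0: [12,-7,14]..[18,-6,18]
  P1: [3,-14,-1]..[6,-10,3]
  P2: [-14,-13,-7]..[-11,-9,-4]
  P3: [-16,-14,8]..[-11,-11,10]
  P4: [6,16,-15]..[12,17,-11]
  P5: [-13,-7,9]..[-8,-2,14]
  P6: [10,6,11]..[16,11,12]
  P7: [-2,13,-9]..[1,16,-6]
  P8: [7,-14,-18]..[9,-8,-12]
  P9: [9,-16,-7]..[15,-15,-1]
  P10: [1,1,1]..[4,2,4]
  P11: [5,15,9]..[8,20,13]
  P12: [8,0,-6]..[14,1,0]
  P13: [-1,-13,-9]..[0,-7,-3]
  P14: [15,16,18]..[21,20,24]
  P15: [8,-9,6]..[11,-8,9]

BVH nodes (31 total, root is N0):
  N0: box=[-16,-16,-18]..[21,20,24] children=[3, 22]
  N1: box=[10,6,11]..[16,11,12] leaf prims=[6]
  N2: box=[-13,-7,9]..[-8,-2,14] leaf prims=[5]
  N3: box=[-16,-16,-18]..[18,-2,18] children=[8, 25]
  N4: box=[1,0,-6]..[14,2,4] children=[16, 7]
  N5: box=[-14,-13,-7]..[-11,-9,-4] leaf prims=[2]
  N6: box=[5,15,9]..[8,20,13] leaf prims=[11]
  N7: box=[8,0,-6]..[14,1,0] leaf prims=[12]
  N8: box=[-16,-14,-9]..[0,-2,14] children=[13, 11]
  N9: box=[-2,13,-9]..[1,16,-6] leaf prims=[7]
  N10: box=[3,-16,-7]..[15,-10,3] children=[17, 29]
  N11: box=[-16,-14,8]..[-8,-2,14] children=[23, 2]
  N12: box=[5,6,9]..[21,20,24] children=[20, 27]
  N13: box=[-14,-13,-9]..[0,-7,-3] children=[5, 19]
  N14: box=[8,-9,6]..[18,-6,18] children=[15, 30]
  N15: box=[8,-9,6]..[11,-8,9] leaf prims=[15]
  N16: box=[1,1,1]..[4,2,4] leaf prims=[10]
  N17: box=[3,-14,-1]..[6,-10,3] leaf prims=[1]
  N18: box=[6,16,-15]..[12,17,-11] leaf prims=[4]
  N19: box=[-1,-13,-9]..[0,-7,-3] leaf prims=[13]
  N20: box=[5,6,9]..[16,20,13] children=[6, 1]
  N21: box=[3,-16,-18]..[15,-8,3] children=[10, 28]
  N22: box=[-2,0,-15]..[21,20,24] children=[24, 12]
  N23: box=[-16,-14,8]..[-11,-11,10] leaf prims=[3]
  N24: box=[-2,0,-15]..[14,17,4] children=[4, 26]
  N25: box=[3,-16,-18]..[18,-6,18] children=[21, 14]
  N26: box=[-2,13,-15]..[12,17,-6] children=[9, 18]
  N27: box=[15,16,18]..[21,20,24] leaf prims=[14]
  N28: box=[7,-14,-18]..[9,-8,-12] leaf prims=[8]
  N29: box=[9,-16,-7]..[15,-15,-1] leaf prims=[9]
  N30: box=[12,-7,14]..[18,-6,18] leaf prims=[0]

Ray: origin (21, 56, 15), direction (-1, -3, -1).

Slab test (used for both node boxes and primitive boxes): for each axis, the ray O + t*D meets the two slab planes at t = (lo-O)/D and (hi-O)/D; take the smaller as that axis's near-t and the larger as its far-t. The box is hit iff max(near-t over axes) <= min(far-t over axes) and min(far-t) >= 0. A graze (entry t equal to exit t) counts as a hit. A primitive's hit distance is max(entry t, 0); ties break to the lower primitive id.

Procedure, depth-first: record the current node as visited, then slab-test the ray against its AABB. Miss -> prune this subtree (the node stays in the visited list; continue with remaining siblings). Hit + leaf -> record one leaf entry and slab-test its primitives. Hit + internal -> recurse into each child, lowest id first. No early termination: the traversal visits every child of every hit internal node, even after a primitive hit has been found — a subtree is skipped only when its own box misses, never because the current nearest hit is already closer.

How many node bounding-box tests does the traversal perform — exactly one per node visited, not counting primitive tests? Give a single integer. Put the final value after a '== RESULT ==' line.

Traverse from the root:
N0 x:[0,37] y:[12,24] z:[-9,33] -> hit [12,24], descend [3, 22]
  N3 x:[3,37] y:[58/3,24] z:[-3,33] -> hit [58/3,24], descend [8, 25]
    N8 x:[21,37] y:[58/3,70/3] z:[1,24] -> hit [21,70/3], descend [11, 13]
      N11 x:[29,37] y:[58/3,70/3] z:[1,7] -> miss, prune
      N13 x:[21,35] y:[21,23] z:[18,24] -> hit [21,23], descend [5, 19]
        N5 x:[32,35] y:[65/3,23] z:[19,22] -> miss, prune
        N19 x:[21,22] y:[21,23] z:[18,24] -> hit [21,22] leaf, test {P13@t=21}
    N25 x:[3,18] y:[62/3,24] z:[-3,33] -> miss, prune
  N22 x:[0,23] y:[12,56/3] z:[-9,30] -> hit [12,56/3], descend [12, 24]
    N12 x:[0,16] y:[12,50/3] z:[-9,6] -> miss, prune
    N24 x:[7,23] y:[13,56/3] z:[11,30] -> hit [13,56/3], descend [4, 26]
      N4 x:[7,20] y:[18,56/3] z:[11,21] -> hit [18,56/3], descend [7, 16]
        N7 x:[7,13] y:[55/3,56/3] z:[15,21] -> miss, prune
        N16 x:[17,20] y:[18,55/3] z:[11,14] -> miss, prune
      N26 x:[9,23] y:[13,43/3] z:[21,30] -> miss, prune

Visited [0, 3, 8, 11, 13, 5, 19, 25, 22, 12, 24, 4, 7, 16, 26]. Tests: 15 box, 1 leaf. Nearest: P13.

== RESULT ==
15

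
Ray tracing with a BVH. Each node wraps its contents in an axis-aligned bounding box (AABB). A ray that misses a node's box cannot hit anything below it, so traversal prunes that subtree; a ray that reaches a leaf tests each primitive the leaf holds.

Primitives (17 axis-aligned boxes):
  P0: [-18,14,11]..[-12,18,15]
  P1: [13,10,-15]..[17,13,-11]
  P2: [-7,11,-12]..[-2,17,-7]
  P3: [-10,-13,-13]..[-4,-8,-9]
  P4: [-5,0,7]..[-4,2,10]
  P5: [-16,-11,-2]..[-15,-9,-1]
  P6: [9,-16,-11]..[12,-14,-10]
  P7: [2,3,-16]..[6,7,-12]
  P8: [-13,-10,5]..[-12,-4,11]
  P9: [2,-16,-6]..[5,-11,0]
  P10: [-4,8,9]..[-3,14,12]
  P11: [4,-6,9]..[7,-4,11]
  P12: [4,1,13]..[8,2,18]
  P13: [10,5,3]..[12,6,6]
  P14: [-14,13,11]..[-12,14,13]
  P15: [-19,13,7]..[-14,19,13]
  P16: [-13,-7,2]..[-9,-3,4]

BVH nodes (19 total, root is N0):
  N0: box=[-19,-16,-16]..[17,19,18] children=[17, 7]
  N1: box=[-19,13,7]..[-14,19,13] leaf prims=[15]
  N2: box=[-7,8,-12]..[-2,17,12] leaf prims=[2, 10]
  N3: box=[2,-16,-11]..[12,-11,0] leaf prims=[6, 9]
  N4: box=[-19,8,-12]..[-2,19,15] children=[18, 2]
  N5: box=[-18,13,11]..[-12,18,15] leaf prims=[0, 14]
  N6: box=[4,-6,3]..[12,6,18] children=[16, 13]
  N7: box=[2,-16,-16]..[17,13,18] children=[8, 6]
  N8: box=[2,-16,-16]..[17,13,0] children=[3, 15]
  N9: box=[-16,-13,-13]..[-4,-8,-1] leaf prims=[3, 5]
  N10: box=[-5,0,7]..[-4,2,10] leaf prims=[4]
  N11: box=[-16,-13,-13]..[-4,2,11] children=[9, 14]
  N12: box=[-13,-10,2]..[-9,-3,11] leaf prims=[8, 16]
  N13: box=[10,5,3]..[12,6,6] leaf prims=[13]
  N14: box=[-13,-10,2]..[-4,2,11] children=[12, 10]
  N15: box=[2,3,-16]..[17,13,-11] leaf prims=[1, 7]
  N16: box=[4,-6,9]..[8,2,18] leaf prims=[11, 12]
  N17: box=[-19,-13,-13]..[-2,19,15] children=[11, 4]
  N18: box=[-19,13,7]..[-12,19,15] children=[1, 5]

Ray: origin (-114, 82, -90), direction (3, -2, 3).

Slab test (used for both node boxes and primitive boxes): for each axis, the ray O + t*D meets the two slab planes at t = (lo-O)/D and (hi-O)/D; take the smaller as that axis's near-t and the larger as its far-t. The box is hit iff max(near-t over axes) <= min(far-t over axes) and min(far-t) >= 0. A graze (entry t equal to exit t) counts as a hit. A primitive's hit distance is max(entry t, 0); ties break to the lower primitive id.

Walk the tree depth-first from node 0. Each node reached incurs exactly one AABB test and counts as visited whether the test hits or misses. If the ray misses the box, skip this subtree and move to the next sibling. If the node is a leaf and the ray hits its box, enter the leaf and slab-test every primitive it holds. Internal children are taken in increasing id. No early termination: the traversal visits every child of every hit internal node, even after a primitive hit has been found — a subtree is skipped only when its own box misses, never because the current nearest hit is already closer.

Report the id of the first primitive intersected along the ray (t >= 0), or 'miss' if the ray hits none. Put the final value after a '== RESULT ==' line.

Walk:
N0 x:[95/3,131/3] y:[63/2,49] z:[74/3,36] -> hit [95/3,36], descend [7, 17]
  N7 x:[116/3,131/3] y:[69/2,49] z:[74/3,36] -> miss, prune
  N17 x:[95/3,112/3] y:[63/2,95/2] z:[77/3,35] -> hit [95/3,35], descend [4, 11]
    N4 x:[95/3,112/3] y:[63/2,37] z:[26,35] -> hit [95/3,35], descend [2, 18]
      N2 x:[107/3,112/3] y:[65/2,37] z:[26,34] -> miss, prune
      N18 x:[95/3,34] y:[63/2,69/2] z:[97/3,35] -> hit [97/3,34], descend [1, 5]
        N1 x:[95/3,100/3] y:[63/2,69/2] z:[97/3,103/3] -> hit [97/3,100/3] leaf, test {P15@t=97/3}
        N5 x:[32,34] y:[32,69/2] z:[101/3,35] -> hit [101/3,34] leaf, test {P0@t=101/3, P14@t=34}
    N11 x:[98/3,110/3] y:[40,95/2] z:[77/3,101/3] -> miss, prune

Summary -> nodes [0, 7, 17, 4, 2, 18, 1, 5, 11]; box-tests=9; leaf-entries=2; first=P15

== RESULT ==
15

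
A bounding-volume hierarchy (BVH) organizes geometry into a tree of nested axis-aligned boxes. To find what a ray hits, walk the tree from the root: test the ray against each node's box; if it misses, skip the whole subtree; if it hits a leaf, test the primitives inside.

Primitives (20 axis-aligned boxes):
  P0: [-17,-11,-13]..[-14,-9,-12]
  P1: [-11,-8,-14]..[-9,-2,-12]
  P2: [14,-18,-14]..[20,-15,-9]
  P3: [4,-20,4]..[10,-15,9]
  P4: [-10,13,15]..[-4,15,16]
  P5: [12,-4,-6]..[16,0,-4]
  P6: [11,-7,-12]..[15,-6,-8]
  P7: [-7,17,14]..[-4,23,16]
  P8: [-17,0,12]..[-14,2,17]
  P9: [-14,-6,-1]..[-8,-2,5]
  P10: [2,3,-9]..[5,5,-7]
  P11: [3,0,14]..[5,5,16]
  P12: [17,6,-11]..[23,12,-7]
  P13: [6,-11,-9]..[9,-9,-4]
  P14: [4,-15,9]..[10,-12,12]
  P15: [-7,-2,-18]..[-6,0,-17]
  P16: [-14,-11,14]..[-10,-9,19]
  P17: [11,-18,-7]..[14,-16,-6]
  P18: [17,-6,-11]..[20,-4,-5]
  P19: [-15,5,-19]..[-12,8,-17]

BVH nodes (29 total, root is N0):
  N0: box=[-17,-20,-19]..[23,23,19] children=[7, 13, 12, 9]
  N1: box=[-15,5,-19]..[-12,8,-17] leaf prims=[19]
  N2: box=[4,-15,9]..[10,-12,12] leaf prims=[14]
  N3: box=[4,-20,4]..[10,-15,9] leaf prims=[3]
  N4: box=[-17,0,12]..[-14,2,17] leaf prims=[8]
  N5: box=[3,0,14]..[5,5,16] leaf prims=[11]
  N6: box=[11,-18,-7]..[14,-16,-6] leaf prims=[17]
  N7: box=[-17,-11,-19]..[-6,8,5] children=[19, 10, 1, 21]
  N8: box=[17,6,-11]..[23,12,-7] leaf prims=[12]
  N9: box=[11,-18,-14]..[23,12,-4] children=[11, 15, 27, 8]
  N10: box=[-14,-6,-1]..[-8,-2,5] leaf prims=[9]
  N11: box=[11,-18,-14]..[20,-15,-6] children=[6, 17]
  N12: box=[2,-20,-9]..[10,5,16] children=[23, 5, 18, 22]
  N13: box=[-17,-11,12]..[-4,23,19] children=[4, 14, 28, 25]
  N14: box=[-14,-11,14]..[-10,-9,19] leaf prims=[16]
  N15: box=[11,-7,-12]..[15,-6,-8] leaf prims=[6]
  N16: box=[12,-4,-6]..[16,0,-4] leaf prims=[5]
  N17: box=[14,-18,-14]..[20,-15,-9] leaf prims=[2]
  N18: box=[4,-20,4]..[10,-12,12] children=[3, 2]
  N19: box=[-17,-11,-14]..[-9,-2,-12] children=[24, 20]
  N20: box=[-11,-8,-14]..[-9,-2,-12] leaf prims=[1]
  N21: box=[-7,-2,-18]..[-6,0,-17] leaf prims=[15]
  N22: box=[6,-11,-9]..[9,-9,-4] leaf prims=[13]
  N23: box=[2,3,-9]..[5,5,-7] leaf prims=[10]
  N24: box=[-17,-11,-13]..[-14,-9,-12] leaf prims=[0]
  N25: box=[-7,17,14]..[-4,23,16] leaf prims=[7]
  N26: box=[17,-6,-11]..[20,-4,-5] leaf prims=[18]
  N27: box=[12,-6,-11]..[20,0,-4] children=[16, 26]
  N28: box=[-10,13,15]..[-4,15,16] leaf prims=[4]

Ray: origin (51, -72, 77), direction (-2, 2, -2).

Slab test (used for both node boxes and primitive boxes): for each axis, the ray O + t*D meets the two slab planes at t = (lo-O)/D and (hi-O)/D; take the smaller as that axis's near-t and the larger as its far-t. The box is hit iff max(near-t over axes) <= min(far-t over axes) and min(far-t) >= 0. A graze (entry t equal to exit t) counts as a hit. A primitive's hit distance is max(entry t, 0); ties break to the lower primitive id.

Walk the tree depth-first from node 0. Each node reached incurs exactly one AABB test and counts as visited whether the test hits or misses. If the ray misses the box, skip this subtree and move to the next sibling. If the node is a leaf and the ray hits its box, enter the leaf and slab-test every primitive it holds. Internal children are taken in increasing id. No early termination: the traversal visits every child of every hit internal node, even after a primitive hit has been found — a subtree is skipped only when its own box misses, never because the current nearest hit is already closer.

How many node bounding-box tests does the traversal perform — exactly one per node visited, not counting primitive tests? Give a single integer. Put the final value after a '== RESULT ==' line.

Trace the traversal:
N0 x:[14,34] y:[26,95/2] z:[29,48] -> hit [29,34], descend [7, 9, 12, 13]
  N7 x:[57/2,34] y:[61/2,40] z:[36,48] -> miss, prune
  N9 x:[14,20] y:[27,42] z:[81/2,91/2] -> miss, prune
  N12 x:[41/2,49/2] y:[26,77/2] z:[61/2,43] -> miss, prune
  N13 x:[55/2,34] y:[61/2,95/2] z:[29,65/2] -> hit [61/2,65/2], descend [4, 14, 25, 28]
    N4 x:[65/2,34] y:[36,37] z:[30,65/2] -> miss, prune
    N14 x:[61/2,65/2] y:[61/2,63/2] z:[29,63/2] -> hit [61/2,63/2] leaf, test {P16@t=61/2}
    N25 x:[55/2,29] y:[89/2,95/2] z:[61/2,63/2] -> miss, prune
    N28 x:[55/2,61/2] y:[85/2,87/2] z:[61/2,31] -> miss, prune

9 AABB tests over nodes [0, 7, 9, 12, 13, 4, 14, 25, 28]; 1 leaf entered; closest P16.

== RESULT ==
9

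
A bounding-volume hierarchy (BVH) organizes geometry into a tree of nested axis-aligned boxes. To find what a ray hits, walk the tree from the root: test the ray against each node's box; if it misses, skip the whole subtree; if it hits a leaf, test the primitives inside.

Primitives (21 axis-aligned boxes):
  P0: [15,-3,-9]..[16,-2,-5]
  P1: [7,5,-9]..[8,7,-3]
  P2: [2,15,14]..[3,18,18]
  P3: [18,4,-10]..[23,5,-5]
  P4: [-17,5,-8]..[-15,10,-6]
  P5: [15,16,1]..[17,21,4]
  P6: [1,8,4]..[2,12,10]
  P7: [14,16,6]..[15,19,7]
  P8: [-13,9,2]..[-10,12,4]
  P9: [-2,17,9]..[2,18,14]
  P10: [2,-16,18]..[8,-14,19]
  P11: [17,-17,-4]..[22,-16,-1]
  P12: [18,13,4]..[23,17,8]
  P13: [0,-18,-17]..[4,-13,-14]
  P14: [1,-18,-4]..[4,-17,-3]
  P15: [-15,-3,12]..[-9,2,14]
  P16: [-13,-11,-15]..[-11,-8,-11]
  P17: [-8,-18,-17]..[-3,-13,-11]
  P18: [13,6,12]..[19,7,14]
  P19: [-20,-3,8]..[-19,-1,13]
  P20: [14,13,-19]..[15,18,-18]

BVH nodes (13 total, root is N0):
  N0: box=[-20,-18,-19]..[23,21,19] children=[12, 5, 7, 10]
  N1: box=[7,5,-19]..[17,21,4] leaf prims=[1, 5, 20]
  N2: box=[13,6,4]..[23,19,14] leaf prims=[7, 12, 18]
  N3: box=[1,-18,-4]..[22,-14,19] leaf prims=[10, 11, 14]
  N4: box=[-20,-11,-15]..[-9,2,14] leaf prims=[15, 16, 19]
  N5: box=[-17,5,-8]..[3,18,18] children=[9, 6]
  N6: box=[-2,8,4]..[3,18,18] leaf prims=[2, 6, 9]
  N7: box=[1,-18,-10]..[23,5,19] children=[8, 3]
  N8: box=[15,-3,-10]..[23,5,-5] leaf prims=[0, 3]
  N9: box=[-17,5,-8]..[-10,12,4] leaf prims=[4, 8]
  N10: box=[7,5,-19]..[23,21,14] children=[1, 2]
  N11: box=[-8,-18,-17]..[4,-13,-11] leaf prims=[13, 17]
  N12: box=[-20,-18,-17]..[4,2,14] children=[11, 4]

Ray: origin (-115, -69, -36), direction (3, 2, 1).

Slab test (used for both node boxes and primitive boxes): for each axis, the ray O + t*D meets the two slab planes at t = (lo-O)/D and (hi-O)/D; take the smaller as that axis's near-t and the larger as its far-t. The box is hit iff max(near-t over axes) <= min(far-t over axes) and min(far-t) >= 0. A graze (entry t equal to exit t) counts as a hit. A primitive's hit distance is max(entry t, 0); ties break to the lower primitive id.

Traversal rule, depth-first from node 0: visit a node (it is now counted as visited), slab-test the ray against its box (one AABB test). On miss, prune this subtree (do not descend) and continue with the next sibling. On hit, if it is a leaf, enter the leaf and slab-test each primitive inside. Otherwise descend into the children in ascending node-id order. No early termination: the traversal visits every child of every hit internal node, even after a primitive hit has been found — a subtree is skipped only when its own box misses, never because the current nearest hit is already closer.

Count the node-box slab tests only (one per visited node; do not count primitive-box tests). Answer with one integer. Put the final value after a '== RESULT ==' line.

Traverse from the root:
N0 x:[95/3,46] y:[51/2,45] z:[17,55] -> hit [95/3,45], descend [5, 7, 10, 12]
  N5 x:[98/3,118/3] y:[37,87/2] z:[28,54] -> hit [37,118/3], descend [6, 9]
    N6 x:[113/3,118/3] y:[77/2,87/2] z:[40,54] -> miss, prune
    N9 x:[98/3,35] y:[37,81/2] z:[28,40] -> miss, prune
  N7 x:[116/3,46] y:[51/2,37] z:[26,55] -> miss, prune
  N10 x:[122/3,46] y:[37,45] z:[17,50] -> hit [122/3,45], descend [1, 2]
    N1 x:[122/3,44] y:[37,45] z:[17,40] -> miss, prune
    N2 x:[128/3,46] y:[75/2,44] z:[40,50] -> hit [128/3,44] leaf, test {P7@t=43, P12(miss), P18(miss)}
  N12 x:[95/3,119/3] y:[51/2,71/2] z:[19,50] -> hit [95/3,71/2], descend [4, 11]
    N4 x:[95/3,106/3] y:[29,71/2] z:[21,50] -> hit [95/3,106/3] leaf, test {P15(miss), P16(miss), P19(miss)}
    N11 x:[107/3,119/3] y:[51/2,28] z:[19,25] -> miss, prune

Summary -> nodes [0, 5, 6, 9, 7, 10, 1, 2, 12, 4, 11]; box-tests=11; leaf-entries=2; first=P7

== RESULT ==
11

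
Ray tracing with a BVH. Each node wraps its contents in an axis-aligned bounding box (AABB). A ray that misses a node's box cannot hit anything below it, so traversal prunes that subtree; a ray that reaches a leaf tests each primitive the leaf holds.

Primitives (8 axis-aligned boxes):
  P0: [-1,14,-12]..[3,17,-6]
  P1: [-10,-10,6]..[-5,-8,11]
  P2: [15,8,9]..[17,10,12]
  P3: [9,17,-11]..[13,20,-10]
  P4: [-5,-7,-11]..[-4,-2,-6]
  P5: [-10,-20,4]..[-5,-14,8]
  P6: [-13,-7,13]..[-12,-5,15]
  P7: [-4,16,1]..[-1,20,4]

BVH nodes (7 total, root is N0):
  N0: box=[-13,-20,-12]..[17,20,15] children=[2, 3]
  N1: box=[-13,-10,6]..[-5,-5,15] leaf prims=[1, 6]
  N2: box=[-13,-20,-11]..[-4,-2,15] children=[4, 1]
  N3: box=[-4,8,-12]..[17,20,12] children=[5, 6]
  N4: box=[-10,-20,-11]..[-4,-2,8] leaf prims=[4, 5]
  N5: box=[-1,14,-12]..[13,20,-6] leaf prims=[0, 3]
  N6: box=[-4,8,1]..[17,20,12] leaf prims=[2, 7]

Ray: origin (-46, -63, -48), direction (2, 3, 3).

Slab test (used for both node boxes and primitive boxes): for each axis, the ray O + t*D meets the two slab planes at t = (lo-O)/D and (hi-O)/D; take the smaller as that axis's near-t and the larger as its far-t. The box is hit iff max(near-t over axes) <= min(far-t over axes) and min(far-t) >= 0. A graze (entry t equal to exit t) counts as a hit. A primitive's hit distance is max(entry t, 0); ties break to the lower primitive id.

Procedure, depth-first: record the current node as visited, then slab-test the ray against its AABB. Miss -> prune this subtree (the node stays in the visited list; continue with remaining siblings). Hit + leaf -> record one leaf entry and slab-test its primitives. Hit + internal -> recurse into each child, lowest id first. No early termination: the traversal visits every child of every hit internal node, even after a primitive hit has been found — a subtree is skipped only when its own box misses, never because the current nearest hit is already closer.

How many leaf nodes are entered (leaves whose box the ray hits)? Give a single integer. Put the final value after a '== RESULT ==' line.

Walk:
N0 x:[33/2,63/2] y:[43/3,83/3] z:[12,21] -> hit [33/2,21], descend [2, 3]
  N2 x:[33/2,21] y:[43/3,61/3] z:[37/3,21] -> hit [33/2,61/3], descend [1, 4]
    N1 x:[33/2,41/2] y:[53/3,58/3] z:[18,21] -> hit [18,58/3] leaf, test {P1@t=18, P6(miss)}
    N4 x:[18,21] y:[43/3,61/3] z:[37/3,56/3] -> hit [18,56/3] leaf, test {P4(miss), P5(miss)}
  N3 x:[21,63/2] y:[71/3,83/3] z:[12,20] -> miss, prune

order=[0, 2, 1, 4, 3]  |boxes|=5  |leaves|=2  hit=P1

== RESULT ==
2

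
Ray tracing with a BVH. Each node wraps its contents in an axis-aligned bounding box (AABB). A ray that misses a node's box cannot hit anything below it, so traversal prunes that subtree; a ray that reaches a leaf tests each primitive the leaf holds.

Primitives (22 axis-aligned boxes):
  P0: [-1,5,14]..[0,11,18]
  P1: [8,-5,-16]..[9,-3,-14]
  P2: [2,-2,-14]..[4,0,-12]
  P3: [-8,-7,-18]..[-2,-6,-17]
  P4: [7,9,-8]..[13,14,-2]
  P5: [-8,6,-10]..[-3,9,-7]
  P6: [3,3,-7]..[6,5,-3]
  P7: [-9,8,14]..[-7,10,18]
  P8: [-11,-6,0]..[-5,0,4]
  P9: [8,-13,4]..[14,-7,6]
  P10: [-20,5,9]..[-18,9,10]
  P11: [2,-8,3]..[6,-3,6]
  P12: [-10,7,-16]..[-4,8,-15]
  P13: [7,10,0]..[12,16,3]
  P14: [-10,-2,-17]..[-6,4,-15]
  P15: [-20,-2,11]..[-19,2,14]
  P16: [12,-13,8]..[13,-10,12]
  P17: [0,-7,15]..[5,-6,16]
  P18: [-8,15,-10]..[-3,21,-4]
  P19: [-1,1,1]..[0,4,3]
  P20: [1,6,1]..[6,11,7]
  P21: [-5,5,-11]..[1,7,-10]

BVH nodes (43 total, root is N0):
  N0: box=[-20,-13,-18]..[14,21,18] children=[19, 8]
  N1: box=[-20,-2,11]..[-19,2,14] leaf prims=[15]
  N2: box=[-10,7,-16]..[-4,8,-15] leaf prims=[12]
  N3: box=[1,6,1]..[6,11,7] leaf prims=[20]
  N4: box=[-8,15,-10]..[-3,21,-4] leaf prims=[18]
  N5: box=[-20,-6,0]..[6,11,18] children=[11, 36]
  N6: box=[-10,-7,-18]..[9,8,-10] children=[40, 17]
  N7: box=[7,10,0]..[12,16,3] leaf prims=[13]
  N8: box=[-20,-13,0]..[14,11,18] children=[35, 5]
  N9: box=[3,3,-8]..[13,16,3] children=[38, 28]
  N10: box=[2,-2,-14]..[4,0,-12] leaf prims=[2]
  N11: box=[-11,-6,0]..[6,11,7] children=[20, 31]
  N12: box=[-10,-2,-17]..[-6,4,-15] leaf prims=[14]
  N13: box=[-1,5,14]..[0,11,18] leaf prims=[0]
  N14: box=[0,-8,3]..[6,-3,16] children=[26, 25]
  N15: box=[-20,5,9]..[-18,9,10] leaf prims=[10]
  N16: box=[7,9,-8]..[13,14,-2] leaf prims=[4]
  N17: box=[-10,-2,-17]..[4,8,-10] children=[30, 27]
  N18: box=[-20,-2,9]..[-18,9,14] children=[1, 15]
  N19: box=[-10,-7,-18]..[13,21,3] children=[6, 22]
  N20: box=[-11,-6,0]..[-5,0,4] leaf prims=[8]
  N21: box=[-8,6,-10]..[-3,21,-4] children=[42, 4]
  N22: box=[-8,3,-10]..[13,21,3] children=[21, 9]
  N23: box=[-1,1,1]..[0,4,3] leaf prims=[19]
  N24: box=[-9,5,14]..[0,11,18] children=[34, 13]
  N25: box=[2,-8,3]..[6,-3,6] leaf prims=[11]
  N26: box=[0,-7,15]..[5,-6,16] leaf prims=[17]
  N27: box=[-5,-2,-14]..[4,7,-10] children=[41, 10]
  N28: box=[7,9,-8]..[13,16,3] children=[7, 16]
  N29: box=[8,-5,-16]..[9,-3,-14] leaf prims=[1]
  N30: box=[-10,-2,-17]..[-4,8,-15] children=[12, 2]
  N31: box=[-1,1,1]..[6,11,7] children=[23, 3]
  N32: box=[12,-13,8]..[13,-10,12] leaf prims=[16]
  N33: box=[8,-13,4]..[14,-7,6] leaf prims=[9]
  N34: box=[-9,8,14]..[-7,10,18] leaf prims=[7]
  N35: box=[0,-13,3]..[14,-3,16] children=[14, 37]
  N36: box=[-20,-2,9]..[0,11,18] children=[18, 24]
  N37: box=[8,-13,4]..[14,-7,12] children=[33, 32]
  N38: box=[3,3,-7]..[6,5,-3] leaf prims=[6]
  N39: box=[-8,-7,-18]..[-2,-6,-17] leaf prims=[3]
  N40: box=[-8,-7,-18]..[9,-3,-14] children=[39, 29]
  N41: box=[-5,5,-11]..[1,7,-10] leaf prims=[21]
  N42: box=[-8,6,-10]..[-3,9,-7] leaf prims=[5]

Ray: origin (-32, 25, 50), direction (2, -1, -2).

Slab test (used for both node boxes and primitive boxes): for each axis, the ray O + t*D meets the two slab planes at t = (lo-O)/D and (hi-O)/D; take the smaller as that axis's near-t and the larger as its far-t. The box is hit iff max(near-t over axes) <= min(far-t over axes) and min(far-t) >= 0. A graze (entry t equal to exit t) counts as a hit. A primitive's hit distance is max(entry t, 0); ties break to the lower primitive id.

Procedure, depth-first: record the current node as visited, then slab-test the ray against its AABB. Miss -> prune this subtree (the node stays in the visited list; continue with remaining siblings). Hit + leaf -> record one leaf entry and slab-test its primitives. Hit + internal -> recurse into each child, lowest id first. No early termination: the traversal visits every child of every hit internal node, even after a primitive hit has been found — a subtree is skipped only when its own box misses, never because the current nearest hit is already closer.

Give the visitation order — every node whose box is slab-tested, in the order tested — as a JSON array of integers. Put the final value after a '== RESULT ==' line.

Traverse from the root:
N0 x:[6,23] y:[4,38] z:[16,34] -> hit [16,23], descend [8, 19]
  N8 x:[6,23] y:[14,38] z:[16,25] -> hit [16,23], descend [5, 35]
    N5 x:[6,19] y:[14,31] z:[16,25] -> hit [16,19], descend [11, 36]
      N11 x:[21/2,19] y:[14,31] z:[43/2,25] -> miss, prune
      N36 x:[6,16] y:[14,27] z:[16,41/2] -> hit [16,16], descend [18, 24]
        N18 x:[6,7] y:[16,27] z:[18,41/2] -> miss, prune
        N24 x:[23/2,16] y:[14,20] z:[16,18] -> hit [16,16], descend [13, 34]
          N13 x:[31/2,16] y:[14,20] z:[16,18] -> hit [16,16] leaf, test {P0@t=16}
          N34 x:[23/2,25/2] y:[15,17] z:[16,18] -> miss, prune
    N35 x:[16,23] y:[28,38] z:[17,47/2] -> miss, prune
  N19 x:[11,45/2] y:[4,32] z:[47/2,34] -> miss, prune

11 AABB tests over nodes [0, 8, 5, 11, 36, 18, 24, 13, 34, 35, 19]; 1 leaf entered; closest P0.

== RESULT ==
[0, 8, 5, 11, 36, 18, 24, 13, 34, 35, 19]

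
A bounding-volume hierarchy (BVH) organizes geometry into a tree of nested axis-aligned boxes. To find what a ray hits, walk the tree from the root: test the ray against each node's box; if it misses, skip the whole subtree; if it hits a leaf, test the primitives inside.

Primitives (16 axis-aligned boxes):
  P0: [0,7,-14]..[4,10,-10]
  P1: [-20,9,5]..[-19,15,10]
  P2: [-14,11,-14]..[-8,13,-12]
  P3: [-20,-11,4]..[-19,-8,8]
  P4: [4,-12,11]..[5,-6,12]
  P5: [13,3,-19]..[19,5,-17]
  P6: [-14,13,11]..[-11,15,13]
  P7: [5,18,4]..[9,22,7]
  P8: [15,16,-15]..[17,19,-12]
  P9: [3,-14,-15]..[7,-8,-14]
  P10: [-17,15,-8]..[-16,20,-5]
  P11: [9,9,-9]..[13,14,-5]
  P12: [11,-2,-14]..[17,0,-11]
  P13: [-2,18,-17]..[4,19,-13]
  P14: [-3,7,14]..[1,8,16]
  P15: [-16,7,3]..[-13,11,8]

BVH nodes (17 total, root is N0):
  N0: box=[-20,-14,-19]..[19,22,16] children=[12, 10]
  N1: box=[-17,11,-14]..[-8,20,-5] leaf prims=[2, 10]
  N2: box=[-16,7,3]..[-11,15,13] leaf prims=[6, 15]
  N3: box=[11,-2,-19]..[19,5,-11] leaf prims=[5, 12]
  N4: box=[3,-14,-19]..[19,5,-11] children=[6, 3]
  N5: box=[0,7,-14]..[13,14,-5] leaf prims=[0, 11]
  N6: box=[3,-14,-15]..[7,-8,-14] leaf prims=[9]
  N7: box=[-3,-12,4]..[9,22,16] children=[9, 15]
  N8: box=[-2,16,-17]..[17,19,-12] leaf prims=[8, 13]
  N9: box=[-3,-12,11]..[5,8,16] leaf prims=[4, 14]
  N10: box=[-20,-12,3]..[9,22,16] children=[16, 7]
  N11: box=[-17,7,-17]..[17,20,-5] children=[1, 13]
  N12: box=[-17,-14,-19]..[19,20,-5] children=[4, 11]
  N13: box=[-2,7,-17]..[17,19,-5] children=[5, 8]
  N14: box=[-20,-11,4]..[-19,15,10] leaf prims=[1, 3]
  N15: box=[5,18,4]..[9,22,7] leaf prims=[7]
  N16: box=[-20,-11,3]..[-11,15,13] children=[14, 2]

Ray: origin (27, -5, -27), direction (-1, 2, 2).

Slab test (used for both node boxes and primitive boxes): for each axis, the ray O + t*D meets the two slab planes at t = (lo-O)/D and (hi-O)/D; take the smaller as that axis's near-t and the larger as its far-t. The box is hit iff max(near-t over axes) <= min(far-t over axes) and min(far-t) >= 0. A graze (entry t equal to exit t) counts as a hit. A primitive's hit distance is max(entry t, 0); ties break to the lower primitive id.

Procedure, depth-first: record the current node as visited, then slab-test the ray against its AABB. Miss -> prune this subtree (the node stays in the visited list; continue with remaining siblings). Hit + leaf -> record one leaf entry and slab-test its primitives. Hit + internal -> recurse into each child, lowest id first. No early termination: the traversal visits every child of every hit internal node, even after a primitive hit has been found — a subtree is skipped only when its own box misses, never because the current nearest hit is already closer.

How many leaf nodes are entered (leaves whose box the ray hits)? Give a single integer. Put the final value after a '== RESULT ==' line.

Walk:
N0 x:[8,47] y:[-9/2,27/2] z:[4,43/2] -> hit [8,27/2], descend [10, 12]
  N10 x:[18,47] y:[-7/2,27/2] z:[15,43/2] -> miss, prune
  N12 x:[8,44] y:[-9/2,25/2] z:[4,11] -> hit [8,11], descend [4, 11]
    N4 x:[8,24] y:[-9/2,5] z:[4,8] -> miss, prune
    N11 x:[10,44] y:[6,25/2] z:[5,11] -> hit [10,11], descend [1, 13]
      N1 x:[35,44] y:[8,25/2] z:[13/2,11] -> miss, prune
      N13 x:[10,29] y:[6,12] z:[5,11] -> hit [10,11], descend [5, 8]
        N5 x:[14,27] y:[6,19/2] z:[13/2,11] -> miss, prune
        N8 x:[10,29] y:[21/2,12] z:[5,15/2] -> miss, prune

Visited [0, 10, 12, 4, 11, 1, 13, 5, 8]. Tests: 9 box, 0 leaf. Nearest: miss.

== RESULT ==
0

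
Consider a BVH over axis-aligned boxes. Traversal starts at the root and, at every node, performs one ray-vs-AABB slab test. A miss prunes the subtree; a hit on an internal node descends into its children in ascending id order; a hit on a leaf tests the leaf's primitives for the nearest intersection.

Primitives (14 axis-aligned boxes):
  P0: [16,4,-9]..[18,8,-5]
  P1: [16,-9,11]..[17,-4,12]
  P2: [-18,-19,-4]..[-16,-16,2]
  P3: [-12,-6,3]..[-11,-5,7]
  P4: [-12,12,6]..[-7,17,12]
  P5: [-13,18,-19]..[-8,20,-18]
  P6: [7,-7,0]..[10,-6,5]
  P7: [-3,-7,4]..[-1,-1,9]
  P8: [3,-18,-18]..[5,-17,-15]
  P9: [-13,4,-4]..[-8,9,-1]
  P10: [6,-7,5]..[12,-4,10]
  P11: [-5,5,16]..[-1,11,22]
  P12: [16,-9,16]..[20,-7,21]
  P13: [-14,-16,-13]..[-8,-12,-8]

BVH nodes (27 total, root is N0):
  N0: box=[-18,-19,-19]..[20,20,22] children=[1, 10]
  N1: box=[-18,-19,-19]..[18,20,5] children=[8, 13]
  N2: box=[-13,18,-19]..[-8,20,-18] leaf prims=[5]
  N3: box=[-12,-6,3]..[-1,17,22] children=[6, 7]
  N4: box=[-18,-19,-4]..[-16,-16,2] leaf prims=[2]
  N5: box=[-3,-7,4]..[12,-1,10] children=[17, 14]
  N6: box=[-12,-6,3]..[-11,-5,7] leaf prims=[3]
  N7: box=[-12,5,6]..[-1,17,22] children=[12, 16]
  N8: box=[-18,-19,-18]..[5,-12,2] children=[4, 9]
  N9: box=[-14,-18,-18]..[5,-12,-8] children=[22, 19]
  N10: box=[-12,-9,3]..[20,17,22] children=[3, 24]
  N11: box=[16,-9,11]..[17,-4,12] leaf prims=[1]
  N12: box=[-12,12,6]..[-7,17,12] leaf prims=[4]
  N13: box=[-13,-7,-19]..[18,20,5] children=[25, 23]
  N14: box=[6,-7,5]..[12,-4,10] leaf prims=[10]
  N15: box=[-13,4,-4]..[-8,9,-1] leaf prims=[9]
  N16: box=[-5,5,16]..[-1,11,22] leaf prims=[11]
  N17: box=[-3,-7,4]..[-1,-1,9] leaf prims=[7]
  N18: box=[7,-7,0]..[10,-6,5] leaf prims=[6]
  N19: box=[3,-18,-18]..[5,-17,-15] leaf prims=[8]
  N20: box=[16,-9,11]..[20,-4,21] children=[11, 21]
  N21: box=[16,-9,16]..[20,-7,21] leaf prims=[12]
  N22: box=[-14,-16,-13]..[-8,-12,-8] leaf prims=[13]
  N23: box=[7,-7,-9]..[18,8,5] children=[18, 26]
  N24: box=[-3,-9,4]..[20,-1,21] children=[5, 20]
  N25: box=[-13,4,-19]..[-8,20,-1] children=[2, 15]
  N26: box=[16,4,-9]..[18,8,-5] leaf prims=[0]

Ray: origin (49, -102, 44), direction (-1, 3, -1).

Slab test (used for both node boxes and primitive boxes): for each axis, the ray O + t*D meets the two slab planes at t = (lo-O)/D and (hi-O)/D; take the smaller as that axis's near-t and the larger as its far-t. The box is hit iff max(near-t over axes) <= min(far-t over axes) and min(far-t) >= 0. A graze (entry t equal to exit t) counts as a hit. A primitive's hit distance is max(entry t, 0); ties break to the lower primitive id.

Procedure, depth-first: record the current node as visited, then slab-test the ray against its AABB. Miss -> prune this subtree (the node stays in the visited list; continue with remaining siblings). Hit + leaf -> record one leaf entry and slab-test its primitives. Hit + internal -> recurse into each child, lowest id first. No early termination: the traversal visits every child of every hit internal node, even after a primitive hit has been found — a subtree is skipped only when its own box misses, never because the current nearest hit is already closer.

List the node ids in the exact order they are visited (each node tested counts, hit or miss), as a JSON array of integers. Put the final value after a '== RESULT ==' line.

Trace the traversal:
N0 x:[29,67] y:[83/3,122/3] z:[22,63] -> hit [29,122/3], descend [1, 10]
  N1 x:[31,67] y:[83/3,122/3] z:[39,63] -> hit [39,122/3], descend [8, 13]
    N8 x:[44,67] y:[83/3,30] z:[42,62] -> miss, prune
    N13 x:[31,62] y:[95/3,122/3] z:[39,63] -> hit [39,122/3], descend [23, 25]
      N23 x:[31,42] y:[95/3,110/3] z:[39,53] -> miss, prune
      N25 x:[57,62] y:[106/3,122/3] z:[45,63] -> miss, prune
  N10 x:[29,61] y:[31,119/3] z:[22,41] -> hit [31,119/3], descend [3, 24]
    N3 x:[50,61] y:[32,119/3] z:[22,41] -> miss, prune
    N24 x:[29,52] y:[31,101/3] z:[23,40] -> hit [31,101/3], descend [5, 20]
      N5 x:[37,52] y:[95/3,101/3] z:[34,40] -> miss, prune
      N20 x:[29,33] y:[31,98/3] z:[23,33] -> hit [31,98/3], descend [11, 21]
        N11 x:[32,33] y:[31,98/3] z:[32,33] -> hit [32,98/3] leaf, test {P1@t=32}
        N21 x:[29,33] y:[31,95/3] z:[23,28] -> miss, prune

Visited [0, 1, 8, 13, 23, 25, 10, 3, 24, 5, 20, 11, 21]. Tests: 13 box, 1 leaf. Nearest: P1.

== RESULT ==
[0, 1, 8, 13, 23, 25, 10, 3, 24, 5, 20, 11, 21]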